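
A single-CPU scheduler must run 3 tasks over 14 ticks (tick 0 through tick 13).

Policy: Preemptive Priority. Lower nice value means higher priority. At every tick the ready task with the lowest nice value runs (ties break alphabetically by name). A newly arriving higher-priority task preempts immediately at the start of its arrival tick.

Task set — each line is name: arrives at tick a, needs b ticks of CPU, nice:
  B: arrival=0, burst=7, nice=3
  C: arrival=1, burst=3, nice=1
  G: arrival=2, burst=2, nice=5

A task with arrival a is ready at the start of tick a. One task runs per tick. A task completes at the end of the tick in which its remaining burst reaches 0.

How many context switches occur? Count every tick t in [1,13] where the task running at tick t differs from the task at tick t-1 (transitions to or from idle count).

context switches = 4

t=0: ready={B} → run B
t=1: ready={B,C} → run C
t=2: ready={B,C,G} → run C
t=3: ready={B,C,G} → run C
t=4: ready={B,G} → run B
t=5: ready={B,G} → run B
t=6: ready={B,G} → run B
t=7: ready={B,G} → run B
t=8: ready={B,G} → run B
t=9: ready={B,G} → run B
t=10: ready={G} → run G
t=11: ready={G} → run G
t=12: (idle)
t=13: (idle)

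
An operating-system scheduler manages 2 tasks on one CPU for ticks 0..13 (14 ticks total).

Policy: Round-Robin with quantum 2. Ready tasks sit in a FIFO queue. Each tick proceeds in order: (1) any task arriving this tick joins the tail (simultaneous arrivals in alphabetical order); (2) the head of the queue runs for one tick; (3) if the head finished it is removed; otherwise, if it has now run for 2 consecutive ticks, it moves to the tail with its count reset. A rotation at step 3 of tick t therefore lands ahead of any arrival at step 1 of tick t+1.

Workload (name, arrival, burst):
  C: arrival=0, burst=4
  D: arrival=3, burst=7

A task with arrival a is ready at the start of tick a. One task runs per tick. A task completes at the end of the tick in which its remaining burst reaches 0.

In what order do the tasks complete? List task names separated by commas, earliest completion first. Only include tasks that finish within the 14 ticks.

t=0: queue=[C] q_used=0 → run C
t=1: queue=[C] q_used=1 → run C
t=2: queue=[C] q_used=0 → run C
t=3: queue=[C,D] q_used=1 → run C
t=4: queue=[D] q_used=0 → run D
t=5: queue=[D] q_used=1 → run D
t=6: queue=[D] q_used=0 → run D
t=7: queue=[D] q_used=1 → run D
t=8: queue=[D] q_used=0 → run D
t=9: queue=[D] q_used=1 → run D
t=10: queue=[D] q_used=0 → run D
t=11: (idle)
t=12: (idle)
t=13: (idle)

completion order = C, D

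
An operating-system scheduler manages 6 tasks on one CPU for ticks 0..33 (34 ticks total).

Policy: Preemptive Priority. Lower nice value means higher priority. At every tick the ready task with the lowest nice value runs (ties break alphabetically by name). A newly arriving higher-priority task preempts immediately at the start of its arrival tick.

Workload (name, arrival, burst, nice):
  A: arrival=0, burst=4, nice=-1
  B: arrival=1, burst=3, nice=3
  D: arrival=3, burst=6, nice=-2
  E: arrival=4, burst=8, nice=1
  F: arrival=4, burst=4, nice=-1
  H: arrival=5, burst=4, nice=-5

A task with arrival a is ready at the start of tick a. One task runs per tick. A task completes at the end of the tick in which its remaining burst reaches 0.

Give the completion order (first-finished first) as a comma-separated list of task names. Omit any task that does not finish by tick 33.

completion order = H, D, A, F, E, B

t=0: ready={A} → run A
t=1: ready={A,B} → run A
t=2: ready={A,B} → run A
t=3: ready={A,B,D} → run D
t=4: ready={A,B,D,E,F} → run D
t=5: ready={A,B,D,E,F,H} → run H
t=6: ready={A,B,D,E,F,H} → run H
t=7: ready={A,B,D,E,F,H} → run H
t=8: ready={A,B,D,E,F,H} → run H
t=9: ready={A,B,D,E,F} → run D
t=10: ready={A,B,D,E,F} → run D
t=11: ready={A,B,D,E,F} → run D
t=12: ready={A,B,D,E,F} → run D
t=13: ready={A,B,E,F} → run A
t=14: ready={B,E,F} → run F
t=15: ready={B,E,F} → run F
t=16: ready={B,E,F} → run F
t=17: ready={B,E,F} → run F
t=18: ready={B,E} → run E
t=19: ready={B,E} → run E
t=20: ready={B,E} → run E
t=21: ready={B,E} → run E
t=22: ready={B,E} → run E
t=23: ready={B,E} → run E
t=24: ready={B,E} → run E
t=25: ready={B,E} → run E
t=26: ready={B} → run B
t=27: ready={B} → run B
t=28: ready={B} → run B
t=29: (idle)
t=30: (idle)
t=31: (idle)
t=32: (idle)
t=33: (idle)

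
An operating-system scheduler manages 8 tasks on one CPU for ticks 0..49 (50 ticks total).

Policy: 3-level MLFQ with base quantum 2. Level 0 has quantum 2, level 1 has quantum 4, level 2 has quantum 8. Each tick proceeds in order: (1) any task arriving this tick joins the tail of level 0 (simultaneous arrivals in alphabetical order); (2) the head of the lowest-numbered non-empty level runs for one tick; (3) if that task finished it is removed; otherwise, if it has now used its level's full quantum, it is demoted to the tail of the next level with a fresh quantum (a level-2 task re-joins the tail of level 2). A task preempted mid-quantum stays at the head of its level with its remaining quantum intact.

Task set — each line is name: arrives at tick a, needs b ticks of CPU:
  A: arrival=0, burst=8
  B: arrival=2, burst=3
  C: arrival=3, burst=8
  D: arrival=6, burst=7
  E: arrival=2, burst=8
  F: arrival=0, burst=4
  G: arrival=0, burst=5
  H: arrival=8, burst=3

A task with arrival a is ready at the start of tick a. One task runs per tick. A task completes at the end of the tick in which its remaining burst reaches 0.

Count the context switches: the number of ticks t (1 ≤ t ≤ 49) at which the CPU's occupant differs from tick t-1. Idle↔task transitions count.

t=0: L0/L1/L2 = AFG/-/- → run A
t=1: L0/L1/L2 = AFG/-/- → run A
t=2: L0/L1/L2 = FGBE/A/- → run F
t=3: L0/L1/L2 = FGBEC/A/- → run F
t=4: L0/L1/L2 = GBEC/AF/- → run G
t=5: L0/L1/L2 = GBEC/AF/- → run G
t=6: L0/L1/L2 = BECD/AFG/- → run B
t=7: L0/L1/L2 = BECD/AFG/- → run B
t=8: L0/L1/L2 = ECDH/AFGB/- → run E
t=9: L0/L1/L2 = ECDH/AFGB/- → run E
t=10: L0/L1/L2 = CDH/AFGBE/- → run C
t=11: L0/L1/L2 = CDH/AFGBE/- → run C
t=12: L0/L1/L2 = DH/AFGBEC/- → run D
t=13: L0/L1/L2 = DH/AFGBEC/- → run D
t=14: L0/L1/L2 = H/AFGBECD/- → run H
t=15: L0/L1/L2 = H/AFGBECD/- → run H
t=16: L0/L1/L2 = -/AFGBECDH/- → run A
t=17: L0/L1/L2 = -/AFGBECDH/- → run A
t=18: L0/L1/L2 = -/AFGBECDH/- → run A
t=19: L0/L1/L2 = -/AFGBECDH/- → run A
t=20: L0/L1/L2 = -/FGBECDH/A → run F
t=21: L0/L1/L2 = -/FGBECDH/A → run F
t=22: L0/L1/L2 = -/GBECDH/A → run G
t=23: L0/L1/L2 = -/GBECDH/A → run G
t=24: L0/L1/L2 = -/GBECDH/A → run G
t=25: L0/L1/L2 = -/BECDH/A → run B
t=26: L0/L1/L2 = -/ECDH/A → run E
t=27: L0/L1/L2 = -/ECDH/A → run E
t=28: L0/L1/L2 = -/ECDH/A → run E
t=29: L0/L1/L2 = -/ECDH/A → run E
t=30: L0/L1/L2 = -/CDH/AE → run C
t=31: L0/L1/L2 = -/CDH/AE → run C
t=32: L0/L1/L2 = -/CDH/AE → run C
t=33: L0/L1/L2 = -/CDH/AE → run C
t=34: L0/L1/L2 = -/DH/AEC → run D
t=35: L0/L1/L2 = -/DH/AEC → run D
t=36: L0/L1/L2 = -/DH/AEC → run D
t=37: L0/L1/L2 = -/DH/AEC → run D
t=38: L0/L1/L2 = -/H/AECD → run H
t=39: L0/L1/L2 = -/-/AECD → run A
t=40: L0/L1/L2 = -/-/AECD → run A
t=41: L0/L1/L2 = -/-/ECD → run E
t=42: L0/L1/L2 = -/-/ECD → run E
t=43: L0/L1/L2 = -/-/CD → run C
t=44: L0/L1/L2 = -/-/CD → run C
t=45: L0/L1/L2 = -/-/D → run D
t=46: (idle)
t=47: (idle)
t=48: (idle)
t=49: (idle)

context switches = 20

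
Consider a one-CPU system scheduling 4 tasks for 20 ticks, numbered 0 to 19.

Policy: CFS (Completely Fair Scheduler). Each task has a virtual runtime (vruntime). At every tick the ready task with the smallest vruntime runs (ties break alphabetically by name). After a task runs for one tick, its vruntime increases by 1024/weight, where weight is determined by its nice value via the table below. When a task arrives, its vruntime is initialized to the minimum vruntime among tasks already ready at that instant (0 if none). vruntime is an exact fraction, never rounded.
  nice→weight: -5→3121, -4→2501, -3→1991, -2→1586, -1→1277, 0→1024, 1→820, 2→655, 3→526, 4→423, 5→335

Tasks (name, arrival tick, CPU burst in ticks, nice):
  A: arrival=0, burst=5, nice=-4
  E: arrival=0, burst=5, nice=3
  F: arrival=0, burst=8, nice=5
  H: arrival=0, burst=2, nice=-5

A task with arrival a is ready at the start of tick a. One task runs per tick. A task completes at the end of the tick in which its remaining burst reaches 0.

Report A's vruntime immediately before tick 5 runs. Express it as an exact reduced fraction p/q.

vruntime(A, start of tick 5) = 1024/2501

t=0: vr[A=0 E=0 F=0 H=0] → run A
t=1: vr[A=1024/2501 E=0 F=0 H=0] → run E
t=2: vr[A=1024/2501 E=512/263 F=0 H=0] → run F
t=3: vr[A=1024/2501 E=512/263 F=1024/335 H=0] → run H
t=4: vr[A=1024/2501 E=512/263 F=1024/335 H=1024/3121] → run H
t=5: vr[A=1024/2501 E=512/263 F=1024/335] → run A
t=6: vr[A=2048/2501 E=512/263 F=1024/335] → run A
t=7: vr[A=3072/2501 E=512/263 F=1024/335] → run A
t=8: vr[A=4096/2501 E=512/263 F=1024/335] → run A
t=9: vr[E=512/263 F=1024/335] → run E
t=10: vr[E=1024/263 F=1024/335] → run F
t=11: vr[E=1024/263 F=2048/335] → run E
t=12: vr[E=1536/263 F=2048/335] → run E
t=13: vr[E=2048/263 F=2048/335] → run F
t=14: vr[E=2048/263 F=3072/335] → run E
t=15: vr[F=3072/335] → run F
t=16: vr[F=4096/335] → run F
t=17: vr[F=1024/67] → run F
t=18: vr[F=6144/335] → run F
t=19: vr[F=7168/335] → run F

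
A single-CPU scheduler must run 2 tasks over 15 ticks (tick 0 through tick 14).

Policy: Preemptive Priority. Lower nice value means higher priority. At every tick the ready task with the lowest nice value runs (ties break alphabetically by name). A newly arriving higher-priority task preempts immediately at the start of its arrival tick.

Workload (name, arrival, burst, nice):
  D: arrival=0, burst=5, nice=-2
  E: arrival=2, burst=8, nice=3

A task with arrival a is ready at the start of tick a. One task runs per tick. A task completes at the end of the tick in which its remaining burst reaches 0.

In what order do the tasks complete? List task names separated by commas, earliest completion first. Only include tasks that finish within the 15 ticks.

completion order = D, E

t=0: ready={D} → run D
t=1: ready={D} → run D
t=2: ready={D,E} → run D
t=3: ready={D,E} → run D
t=4: ready={D,E} → run D
t=5: ready={E} → run E
t=6: ready={E} → run E
t=7: ready={E} → run E
t=8: ready={E} → run E
t=9: ready={E} → run E
t=10: ready={E} → run E
t=11: ready={E} → run E
t=12: ready={E} → run E
t=13: (idle)
t=14: (idle)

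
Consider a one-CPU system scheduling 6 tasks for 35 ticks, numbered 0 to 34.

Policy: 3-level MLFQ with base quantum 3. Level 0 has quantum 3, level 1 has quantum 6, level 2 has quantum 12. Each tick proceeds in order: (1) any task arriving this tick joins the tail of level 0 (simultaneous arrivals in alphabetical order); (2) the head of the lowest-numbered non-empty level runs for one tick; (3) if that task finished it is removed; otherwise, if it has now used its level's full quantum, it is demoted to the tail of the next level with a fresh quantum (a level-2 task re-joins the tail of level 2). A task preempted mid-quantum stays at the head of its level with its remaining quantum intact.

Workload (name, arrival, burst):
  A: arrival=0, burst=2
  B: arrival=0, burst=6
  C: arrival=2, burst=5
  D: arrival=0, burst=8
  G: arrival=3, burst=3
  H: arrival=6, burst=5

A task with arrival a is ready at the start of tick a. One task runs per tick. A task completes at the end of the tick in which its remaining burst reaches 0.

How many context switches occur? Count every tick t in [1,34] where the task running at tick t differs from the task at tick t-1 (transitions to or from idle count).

t=0: L0/L1/L2 = ABD/-/- → run A
t=1: L0/L1/L2 = ABD/-/- → run A
t=2: L0/L1/L2 = BDC/-/- → run B
t=3: L0/L1/L2 = BDCG/-/- → run B
t=4: L0/L1/L2 = BDCG/-/- → run B
t=5: L0/L1/L2 = DCG/B/- → run D
t=6: L0/L1/L2 = DCGH/B/- → run D
t=7: L0/L1/L2 = DCGH/B/- → run D
t=8: L0/L1/L2 = CGH/BD/- → run C
t=9: L0/L1/L2 = CGH/BD/- → run C
t=10: L0/L1/L2 = CGH/BD/- → run C
t=11: L0/L1/L2 = GH/BDC/- → run G
t=12: L0/L1/L2 = GH/BDC/- → run G
t=13: L0/L1/L2 = GH/BDC/- → run G
t=14: L0/L1/L2 = H/BDC/- → run H
t=15: L0/L1/L2 = H/BDC/- → run H
t=16: L0/L1/L2 = H/BDC/- → run H
t=17: L0/L1/L2 = -/BDCH/- → run B
t=18: L0/L1/L2 = -/BDCH/- → run B
t=19: L0/L1/L2 = -/BDCH/- → run B
t=20: L0/L1/L2 = -/DCH/- → run D
t=21: L0/L1/L2 = -/DCH/- → run D
t=22: L0/L1/L2 = -/DCH/- → run D
t=23: L0/L1/L2 = -/DCH/- → run D
t=24: L0/L1/L2 = -/DCH/- → run D
t=25: L0/L1/L2 = -/CH/- → run C
t=26: L0/L1/L2 = -/CH/- → run C
t=27: L0/L1/L2 = -/H/- → run H
t=28: L0/L1/L2 = -/H/- → run H
t=29: (idle)
t=30: (idle)
t=31: (idle)
t=32: (idle)
t=33: (idle)
t=34: (idle)

context switches = 10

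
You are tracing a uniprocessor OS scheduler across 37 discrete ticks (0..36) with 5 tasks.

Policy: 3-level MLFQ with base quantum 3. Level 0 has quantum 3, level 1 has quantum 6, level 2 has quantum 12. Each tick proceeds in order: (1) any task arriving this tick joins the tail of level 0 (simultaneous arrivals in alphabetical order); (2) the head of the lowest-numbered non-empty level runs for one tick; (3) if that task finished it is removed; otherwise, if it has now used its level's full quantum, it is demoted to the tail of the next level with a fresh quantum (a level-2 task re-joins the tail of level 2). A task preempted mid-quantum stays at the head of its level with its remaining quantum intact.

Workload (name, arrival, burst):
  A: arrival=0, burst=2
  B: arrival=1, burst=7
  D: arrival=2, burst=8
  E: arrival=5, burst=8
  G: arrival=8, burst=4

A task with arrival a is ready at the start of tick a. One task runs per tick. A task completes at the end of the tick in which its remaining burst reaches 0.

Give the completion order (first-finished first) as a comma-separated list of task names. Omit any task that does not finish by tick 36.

t=0: L0/L1/L2 = A/-/- → run A
t=1: L0/L1/L2 = AB/-/- → run A
t=2: L0/L1/L2 = BD/-/- → run B
t=3: L0/L1/L2 = BD/-/- → run B
t=4: L0/L1/L2 = BD/-/- → run B
t=5: L0/L1/L2 = DE/B/- → run D
t=6: L0/L1/L2 = DE/B/- → run D
t=7: L0/L1/L2 = DE/B/- → run D
t=8: L0/L1/L2 = EG/BD/- → run E
t=9: L0/L1/L2 = EG/BD/- → run E
t=10: L0/L1/L2 = EG/BD/- → run E
t=11: L0/L1/L2 = G/BDE/- → run G
t=12: L0/L1/L2 = G/BDE/- → run G
t=13: L0/L1/L2 = G/BDE/- → run G
t=14: L0/L1/L2 = -/BDEG/- → run B
t=15: L0/L1/L2 = -/BDEG/- → run B
t=16: L0/L1/L2 = -/BDEG/- → run B
t=17: L0/L1/L2 = -/BDEG/- → run B
t=18: L0/L1/L2 = -/DEG/- → run D
t=19: L0/L1/L2 = -/DEG/- → run D
t=20: L0/L1/L2 = -/DEG/- → run D
t=21: L0/L1/L2 = -/DEG/- → run D
t=22: L0/L1/L2 = -/DEG/- → run D
t=23: L0/L1/L2 = -/EG/- → run E
t=24: L0/L1/L2 = -/EG/- → run E
t=25: L0/L1/L2 = -/EG/- → run E
t=26: L0/L1/L2 = -/EG/- → run E
t=27: L0/L1/L2 = -/EG/- → run E
t=28: L0/L1/L2 = -/G/- → run G
t=29: (idle)
t=30: (idle)
t=31: (idle)
t=32: (idle)
t=33: (idle)
t=34: (idle)
t=35: (idle)
t=36: (idle)

completion order = A, B, D, E, G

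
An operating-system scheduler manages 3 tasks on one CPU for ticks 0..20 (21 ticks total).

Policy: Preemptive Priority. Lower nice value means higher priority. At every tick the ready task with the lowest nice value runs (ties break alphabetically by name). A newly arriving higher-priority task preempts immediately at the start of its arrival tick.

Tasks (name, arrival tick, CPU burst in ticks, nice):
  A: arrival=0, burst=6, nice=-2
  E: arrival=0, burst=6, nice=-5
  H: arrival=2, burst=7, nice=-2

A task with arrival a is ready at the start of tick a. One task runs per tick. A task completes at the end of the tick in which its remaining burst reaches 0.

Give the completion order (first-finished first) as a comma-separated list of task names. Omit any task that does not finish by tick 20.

completion order = E, A, H

t=0: ready={A,E} → run E
t=1: ready={A,E} → run E
t=2: ready={A,E,H} → run E
t=3: ready={A,E,H} → run E
t=4: ready={A,E,H} → run E
t=5: ready={A,E,H} → run E
t=6: ready={A,H} → run A
t=7: ready={A,H} → run A
t=8: ready={A,H} → run A
t=9: ready={A,H} → run A
t=10: ready={A,H} → run A
t=11: ready={A,H} → run A
t=12: ready={H} → run H
t=13: ready={H} → run H
t=14: ready={H} → run H
t=15: ready={H} → run H
t=16: ready={H} → run H
t=17: ready={H} → run H
t=18: ready={H} → run H
t=19: (idle)
t=20: (idle)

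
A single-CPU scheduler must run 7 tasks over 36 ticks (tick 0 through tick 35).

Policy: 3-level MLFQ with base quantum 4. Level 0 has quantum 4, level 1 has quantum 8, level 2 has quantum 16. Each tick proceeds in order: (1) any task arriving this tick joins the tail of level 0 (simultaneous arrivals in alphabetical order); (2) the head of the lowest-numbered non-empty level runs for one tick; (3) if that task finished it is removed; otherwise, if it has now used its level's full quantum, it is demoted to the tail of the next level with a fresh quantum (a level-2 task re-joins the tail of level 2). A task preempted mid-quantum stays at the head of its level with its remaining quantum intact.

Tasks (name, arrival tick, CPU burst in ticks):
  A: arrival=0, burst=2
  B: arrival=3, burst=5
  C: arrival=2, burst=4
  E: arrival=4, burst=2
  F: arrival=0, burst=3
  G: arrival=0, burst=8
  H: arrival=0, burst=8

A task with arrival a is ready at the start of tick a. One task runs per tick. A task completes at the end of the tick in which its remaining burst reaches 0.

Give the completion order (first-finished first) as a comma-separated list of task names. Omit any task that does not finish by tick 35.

completion order = A, F, C, E, G, H, B

t=0: L0/L1/L2 = AFGH/-/- → run A
t=1: L0/L1/L2 = AFGH/-/- → run A
t=2: L0/L1/L2 = FGHC/-/- → run F
t=3: L0/L1/L2 = FGHCB/-/- → run F
t=4: L0/L1/L2 = FGHCBE/-/- → run F
t=5: L0/L1/L2 = GHCBE/-/- → run G
t=6: L0/L1/L2 = GHCBE/-/- → run G
t=7: L0/L1/L2 = GHCBE/-/- → run G
t=8: L0/L1/L2 = GHCBE/-/- → run G
t=9: L0/L1/L2 = HCBE/G/- → run H
t=10: L0/L1/L2 = HCBE/G/- → run H
t=11: L0/L1/L2 = HCBE/G/- → run H
t=12: L0/L1/L2 = HCBE/G/- → run H
t=13: L0/L1/L2 = CBE/GH/- → run C
t=14: L0/L1/L2 = CBE/GH/- → run C
t=15: L0/L1/L2 = CBE/GH/- → run C
t=16: L0/L1/L2 = CBE/GH/- → run C
t=17: L0/L1/L2 = BE/GH/- → run B
t=18: L0/L1/L2 = BE/GH/- → run B
t=19: L0/L1/L2 = BE/GH/- → run B
t=20: L0/L1/L2 = BE/GH/- → run B
t=21: L0/L1/L2 = E/GHB/- → run E
t=22: L0/L1/L2 = E/GHB/- → run E
t=23: L0/L1/L2 = -/GHB/- → run G
t=24: L0/L1/L2 = -/GHB/- → run G
t=25: L0/L1/L2 = -/GHB/- → run G
t=26: L0/L1/L2 = -/GHB/- → run G
t=27: L0/L1/L2 = -/HB/- → run H
t=28: L0/L1/L2 = -/HB/- → run H
t=29: L0/L1/L2 = -/HB/- → run H
t=30: L0/L1/L2 = -/HB/- → run H
t=31: L0/L1/L2 = -/B/- → run B
t=32: (idle)
t=33: (idle)
t=34: (idle)
t=35: (idle)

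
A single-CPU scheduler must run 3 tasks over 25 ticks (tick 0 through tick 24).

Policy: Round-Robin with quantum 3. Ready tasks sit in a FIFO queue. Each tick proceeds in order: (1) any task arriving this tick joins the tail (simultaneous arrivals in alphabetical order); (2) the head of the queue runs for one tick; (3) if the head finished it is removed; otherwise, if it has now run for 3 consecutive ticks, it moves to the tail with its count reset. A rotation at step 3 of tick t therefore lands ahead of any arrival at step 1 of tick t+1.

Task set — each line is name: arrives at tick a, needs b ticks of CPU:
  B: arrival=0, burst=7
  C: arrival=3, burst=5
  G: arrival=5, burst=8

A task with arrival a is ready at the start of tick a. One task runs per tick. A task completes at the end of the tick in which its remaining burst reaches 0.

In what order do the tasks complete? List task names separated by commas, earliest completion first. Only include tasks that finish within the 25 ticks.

t=0: queue=[B] q_used=0 → run B
t=1: queue=[B] q_used=1 → run B
t=2: queue=[B] q_used=2 → run B
t=3: queue=[B,C] q_used=0 → run B
t=4: queue=[B,C] q_used=1 → run B
t=5: queue=[B,C,G] q_used=2 → run B
t=6: queue=[C,G,B] q_used=0 → run C
t=7: queue=[C,G,B] q_used=1 → run C
t=8: queue=[C,G,B] q_used=2 → run C
t=9: queue=[G,B,C] q_used=0 → run G
t=10: queue=[G,B,C] q_used=1 → run G
t=11: queue=[G,B,C] q_used=2 → run G
t=12: queue=[B,C,G] q_used=0 → run B
t=13: queue=[C,G] q_used=0 → run C
t=14: queue=[C,G] q_used=1 → run C
t=15: queue=[G] q_used=0 → run G
t=16: queue=[G] q_used=1 → run G
t=17: queue=[G] q_used=2 → run G
t=18: queue=[G] q_used=0 → run G
t=19: queue=[G] q_used=1 → run G
t=20: (idle)
t=21: (idle)
t=22: (idle)
t=23: (idle)
t=24: (idle)

completion order = B, C, G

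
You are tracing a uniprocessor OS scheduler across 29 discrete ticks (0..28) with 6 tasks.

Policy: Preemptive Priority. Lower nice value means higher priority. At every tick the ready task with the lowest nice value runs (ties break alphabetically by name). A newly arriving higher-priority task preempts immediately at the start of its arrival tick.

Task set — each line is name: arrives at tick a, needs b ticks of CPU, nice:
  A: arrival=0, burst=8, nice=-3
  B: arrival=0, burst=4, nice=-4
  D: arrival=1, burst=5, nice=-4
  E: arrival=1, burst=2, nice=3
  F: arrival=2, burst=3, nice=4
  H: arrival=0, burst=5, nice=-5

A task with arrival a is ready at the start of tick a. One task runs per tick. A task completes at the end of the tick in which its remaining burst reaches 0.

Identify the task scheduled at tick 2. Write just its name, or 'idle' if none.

t=0: ready={A,B,H} → run H
t=1: ready={A,B,D,E,H} → run H
t=2: ready={A,B,D,E,F,H} → run H
t=3: ready={A,B,D,E,F,H} → run H
t=4: ready={A,B,D,E,F,H} → run H
t=5: ready={A,B,D,E,F} → run B
t=6: ready={A,B,D,E,F} → run B
t=7: ready={A,B,D,E,F} → run B
t=8: ready={A,B,D,E,F} → run B
t=9: ready={A,D,E,F} → run D
t=10: ready={A,D,E,F} → run D
t=11: ready={A,D,E,F} → run D
t=12: ready={A,D,E,F} → run D
t=13: ready={A,D,E,F} → run D
t=14: ready={A,E,F} → run A
t=15: ready={A,E,F} → run A
t=16: ready={A,E,F} → run A
t=17: ready={A,E,F} → run A
t=18: ready={A,E,F} → run A
t=19: ready={A,E,F} → run A
t=20: ready={A,E,F} → run A
t=21: ready={A,E,F} → run A
t=22: ready={E,F} → run E
t=23: ready={E,F} → run E
t=24: ready={F} → run F
t=25: ready={F} → run F
t=26: ready={F} → run F
t=27: (idle)
t=28: (idle)

running at tick 2 = H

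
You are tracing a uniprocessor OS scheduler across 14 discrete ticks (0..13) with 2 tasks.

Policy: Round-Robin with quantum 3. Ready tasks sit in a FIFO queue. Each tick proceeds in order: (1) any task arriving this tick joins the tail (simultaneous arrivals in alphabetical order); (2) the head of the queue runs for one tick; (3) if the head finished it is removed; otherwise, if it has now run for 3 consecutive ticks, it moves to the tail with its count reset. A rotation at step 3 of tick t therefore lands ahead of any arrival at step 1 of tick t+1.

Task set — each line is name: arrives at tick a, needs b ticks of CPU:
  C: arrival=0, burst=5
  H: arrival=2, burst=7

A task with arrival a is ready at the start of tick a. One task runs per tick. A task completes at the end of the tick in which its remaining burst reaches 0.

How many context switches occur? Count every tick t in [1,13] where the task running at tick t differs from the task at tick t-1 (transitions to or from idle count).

t=0: queue=[C] q_used=0 → run C
t=1: queue=[C] q_used=1 → run C
t=2: queue=[C,H] q_used=2 → run C
t=3: queue=[H,C] q_used=0 → run H
t=4: queue=[H,C] q_used=1 → run H
t=5: queue=[H,C] q_used=2 → run H
t=6: queue=[C,H] q_used=0 → run C
t=7: queue=[C,H] q_used=1 → run C
t=8: queue=[H] q_used=0 → run H
t=9: queue=[H] q_used=1 → run H
t=10: queue=[H] q_used=2 → run H
t=11: queue=[H] q_used=0 → run H
t=12: (idle)
t=13: (idle)

context switches = 4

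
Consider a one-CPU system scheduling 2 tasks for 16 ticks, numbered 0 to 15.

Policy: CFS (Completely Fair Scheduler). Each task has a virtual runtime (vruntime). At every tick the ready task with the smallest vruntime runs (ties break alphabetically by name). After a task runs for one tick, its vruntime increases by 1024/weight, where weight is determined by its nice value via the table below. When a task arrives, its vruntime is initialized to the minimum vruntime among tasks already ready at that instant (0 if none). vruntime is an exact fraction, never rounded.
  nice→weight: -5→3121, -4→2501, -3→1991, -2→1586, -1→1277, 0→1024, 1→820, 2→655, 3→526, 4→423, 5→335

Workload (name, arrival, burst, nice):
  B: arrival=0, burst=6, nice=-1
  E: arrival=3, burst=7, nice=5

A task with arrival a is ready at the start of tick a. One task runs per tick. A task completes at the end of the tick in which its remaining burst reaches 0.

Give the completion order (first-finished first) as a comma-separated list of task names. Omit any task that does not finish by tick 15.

completion order = B, E

t=0: vr[B=0] → run B
t=1: vr[B=1024/1277] → run B
t=2: vr[B=2048/1277] → run B
t=3: vr[B=3072/1277 E=3072/1277] → run B
t=4: vr[B=4096/1277 E=3072/1277] → run E
t=5: vr[B=4096/1277 E=2336768/427795] → run B
t=6: vr[B=5120/1277 E=2336768/427795] → run B
t=7: vr[E=2336768/427795] → run E
t=8: vr[E=3644416/427795] → run E
t=9: vr[E=4952064/427795] → run E
t=10: vr[E=6259712/427795] → run E
t=11: vr[E=1513472/85559] → run E
t=12: vr[E=8875008/427795] → run E
t=13: (idle)
t=14: (idle)
t=15: (idle)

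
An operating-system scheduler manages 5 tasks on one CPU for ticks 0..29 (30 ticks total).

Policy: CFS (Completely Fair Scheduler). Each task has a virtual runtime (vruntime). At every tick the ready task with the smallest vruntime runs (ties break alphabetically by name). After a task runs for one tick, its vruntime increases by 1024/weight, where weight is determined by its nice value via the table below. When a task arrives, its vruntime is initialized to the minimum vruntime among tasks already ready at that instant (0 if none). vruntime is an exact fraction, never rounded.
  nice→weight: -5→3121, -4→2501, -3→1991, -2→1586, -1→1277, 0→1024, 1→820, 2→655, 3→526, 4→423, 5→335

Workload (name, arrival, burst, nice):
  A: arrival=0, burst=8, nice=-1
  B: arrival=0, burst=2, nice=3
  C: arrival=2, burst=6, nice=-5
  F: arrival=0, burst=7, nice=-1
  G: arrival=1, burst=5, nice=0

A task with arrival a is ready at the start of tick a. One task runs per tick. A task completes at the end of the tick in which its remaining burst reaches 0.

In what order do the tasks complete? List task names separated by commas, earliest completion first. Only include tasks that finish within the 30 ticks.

t=0: vr[A=0 B=0 F=0] → run A
t=1: vr[A=1024/1277 B=0 F=0 G=0] → run B
t=2: vr[A=1024/1277 B=512/263 C=0 F=0 G=0] → run C
t=3: vr[A=1024/1277 B=512/263 C=1024/3121 F=0 G=0] → run F
t=4: vr[A=1024/1277 B=512/263 C=1024/3121 F=1024/1277 G=0] → run G
t=5: vr[A=1024/1277 B=512/263 C=1024/3121 F=1024/1277 G=1] → run C
t=6: vr[A=1024/1277 B=512/263 C=2048/3121 F=1024/1277 G=1] → run C
t=7: vr[A=1024/1277 B=512/263 C=3072/3121 F=1024/1277 G=1] → run A
t=8: vr[A=2048/1277 B=512/263 C=3072/3121 F=1024/1277 G=1] → run F
t=9: vr[A=2048/1277 B=512/263 C=3072/3121 F=2048/1277 G=1] → run C
t=10: vr[A=2048/1277 B=512/263 C=4096/3121 F=2048/1277 G=1] → run G
t=11: vr[A=2048/1277 B=512/263 C=4096/3121 F=2048/1277 G=2] → run C
t=12: vr[A=2048/1277 B=512/263 C=5120/3121 F=2048/1277 G=2] → run A
t=13: vr[A=3072/1277 B=512/263 C=5120/3121 F=2048/1277 G=2] → run F
t=14: vr[A=3072/1277 B=512/263 C=5120/3121 F=3072/1277 G=2] → run C
t=15: vr[A=3072/1277 B=512/263 F=3072/1277 G=2] → run B
t=16: vr[A=3072/1277 F=3072/1277 G=2] → run G
t=17: vr[A=3072/1277 F=3072/1277 G=3] → run A
t=18: vr[A=4096/1277 F=3072/1277 G=3] → run F
t=19: vr[A=4096/1277 F=4096/1277 G=3] → run G
t=20: vr[A=4096/1277 F=4096/1277 G=4] → run A
t=21: vr[A=5120/1277 F=4096/1277 G=4] → run F
t=22: vr[A=5120/1277 F=5120/1277 G=4] → run G
t=23: vr[A=5120/1277 F=5120/1277] → run A
t=24: vr[A=6144/1277 F=5120/1277] → run F
t=25: vr[A=6144/1277 F=6144/1277] → run A
t=26: vr[A=7168/1277 F=6144/1277] → run F
t=27: vr[A=7168/1277] → run A
t=28: (idle)
t=29: (idle)

completion order = C, B, G, F, A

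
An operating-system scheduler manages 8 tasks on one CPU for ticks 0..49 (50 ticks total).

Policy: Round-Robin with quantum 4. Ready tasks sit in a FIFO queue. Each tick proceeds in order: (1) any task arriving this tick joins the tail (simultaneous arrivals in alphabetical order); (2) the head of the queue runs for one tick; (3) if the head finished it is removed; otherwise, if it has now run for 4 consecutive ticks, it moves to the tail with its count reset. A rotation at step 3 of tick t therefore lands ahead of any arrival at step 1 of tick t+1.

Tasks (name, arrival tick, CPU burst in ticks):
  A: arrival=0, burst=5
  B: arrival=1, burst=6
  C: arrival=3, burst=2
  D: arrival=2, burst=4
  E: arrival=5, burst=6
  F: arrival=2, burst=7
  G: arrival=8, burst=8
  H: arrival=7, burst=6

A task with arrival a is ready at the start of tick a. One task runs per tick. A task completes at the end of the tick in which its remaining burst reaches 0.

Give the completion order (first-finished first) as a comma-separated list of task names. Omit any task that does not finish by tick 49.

completion order = D, C, A, B, F, E, H, G

t=0: queue=[A] q_used=0 → run A
t=1: queue=[A,B] q_used=1 → run A
t=2: queue=[A,B,D,F] q_used=2 → run A
t=3: queue=[A,B,D,F,C] q_used=3 → run A
t=4: queue=[B,D,F,C,A] q_used=0 → run B
t=5: queue=[B,D,F,C,A,E] q_used=1 → run B
t=6: queue=[B,D,F,C,A,E] q_used=2 → run B
t=7: queue=[B,D,F,C,A,E,H] q_used=3 → run B
t=8: queue=[D,F,C,A,E,H,B,G] q_used=0 → run D
t=9: queue=[D,F,C,A,E,H,B,G] q_used=1 → run D
t=10: queue=[D,F,C,A,E,H,B,G] q_used=2 → run D
t=11: queue=[D,F,C,A,E,H,B,G] q_used=3 → run D
t=12: queue=[F,C,A,E,H,B,G] q_used=0 → run F
t=13: queue=[F,C,A,E,H,B,G] q_used=1 → run F
t=14: queue=[F,C,A,E,H,B,G] q_used=2 → run F
t=15: queue=[F,C,A,E,H,B,G] q_used=3 → run F
t=16: queue=[C,A,E,H,B,G,F] q_used=0 → run C
t=17: queue=[C,A,E,H,B,G,F] q_used=1 → run C
t=18: queue=[A,E,H,B,G,F] q_used=0 → run A
t=19: queue=[E,H,B,G,F] q_used=0 → run E
t=20: queue=[E,H,B,G,F] q_used=1 → run E
t=21: queue=[E,H,B,G,F] q_used=2 → run E
t=22: queue=[E,H,B,G,F] q_used=3 → run E
t=23: queue=[H,B,G,F,E] q_used=0 → run H
t=24: queue=[H,B,G,F,E] q_used=1 → run H
t=25: queue=[H,B,G,F,E] q_used=2 → run H
t=26: queue=[H,B,G,F,E] q_used=3 → run H
t=27: queue=[B,G,F,E,H] q_used=0 → run B
t=28: queue=[B,G,F,E,H] q_used=1 → run B
t=29: queue=[G,F,E,H] q_used=0 → run G
t=30: queue=[G,F,E,H] q_used=1 → run G
t=31: queue=[G,F,E,H] q_used=2 → run G
t=32: queue=[G,F,E,H] q_used=3 → run G
t=33: queue=[F,E,H,G] q_used=0 → run F
t=34: queue=[F,E,H,G] q_used=1 → run F
t=35: queue=[F,E,H,G] q_used=2 → run F
t=36: queue=[E,H,G] q_used=0 → run E
t=37: queue=[E,H,G] q_used=1 → run E
t=38: queue=[H,G] q_used=0 → run H
t=39: queue=[H,G] q_used=1 → run H
t=40: queue=[G] q_used=0 → run G
t=41: queue=[G] q_used=1 → run G
t=42: queue=[G] q_used=2 → run G
t=43: queue=[G] q_used=3 → run G
t=44: (idle)
t=45: (idle)
t=46: (idle)
t=47: (idle)
t=48: (idle)
t=49: (idle)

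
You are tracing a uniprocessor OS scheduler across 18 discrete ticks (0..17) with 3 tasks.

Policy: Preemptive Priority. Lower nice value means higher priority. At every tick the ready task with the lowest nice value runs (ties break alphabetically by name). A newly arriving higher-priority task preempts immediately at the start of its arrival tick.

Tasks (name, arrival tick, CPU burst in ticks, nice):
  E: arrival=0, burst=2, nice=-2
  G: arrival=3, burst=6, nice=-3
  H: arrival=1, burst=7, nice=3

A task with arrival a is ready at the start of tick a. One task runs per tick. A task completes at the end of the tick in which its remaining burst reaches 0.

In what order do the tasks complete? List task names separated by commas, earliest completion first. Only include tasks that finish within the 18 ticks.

t=0: ready={E} → run E
t=1: ready={E,H} → run E
t=2: ready={H} → run H
t=3: ready={G,H} → run G
t=4: ready={G,H} → run G
t=5: ready={G,H} → run G
t=6: ready={G,H} → run G
t=7: ready={G,H} → run G
t=8: ready={G,H} → run G
t=9: ready={H} → run H
t=10: ready={H} → run H
t=11: ready={H} → run H
t=12: ready={H} → run H
t=13: ready={H} → run H
t=14: ready={H} → run H
t=15: (idle)
t=16: (idle)
t=17: (idle)

completion order = E, G, H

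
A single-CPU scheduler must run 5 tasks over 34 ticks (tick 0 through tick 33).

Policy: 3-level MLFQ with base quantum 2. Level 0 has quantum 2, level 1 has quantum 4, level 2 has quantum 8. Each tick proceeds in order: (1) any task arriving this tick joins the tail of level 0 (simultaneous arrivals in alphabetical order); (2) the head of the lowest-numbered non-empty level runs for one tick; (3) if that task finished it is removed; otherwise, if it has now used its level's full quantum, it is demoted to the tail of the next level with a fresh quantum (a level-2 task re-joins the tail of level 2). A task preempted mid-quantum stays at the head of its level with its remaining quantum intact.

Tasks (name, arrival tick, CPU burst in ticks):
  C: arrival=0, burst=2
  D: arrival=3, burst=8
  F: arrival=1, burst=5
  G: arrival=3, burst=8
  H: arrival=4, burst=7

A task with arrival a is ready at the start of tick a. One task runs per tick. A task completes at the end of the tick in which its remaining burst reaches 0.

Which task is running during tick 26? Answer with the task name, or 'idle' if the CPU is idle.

t=0: L0/L1/L2 = C/-/- → run C
t=1: L0/L1/L2 = CF/-/- → run C
t=2: L0/L1/L2 = F/-/- → run F
t=3: L0/L1/L2 = FDG/-/- → run F
t=4: L0/L1/L2 = DGH/F/- → run D
t=5: L0/L1/L2 = DGH/F/- → run D
t=6: L0/L1/L2 = GH/FD/- → run G
t=7: L0/L1/L2 = GH/FD/- → run G
t=8: L0/L1/L2 = H/FDG/- → run H
t=9: L0/L1/L2 = H/FDG/- → run H
t=10: L0/L1/L2 = -/FDGH/- → run F
t=11: L0/L1/L2 = -/FDGH/- → run F
t=12: L0/L1/L2 = -/FDGH/- → run F
t=13: L0/L1/L2 = -/DGH/- → run D
t=14: L0/L1/L2 = -/DGH/- → run D
t=15: L0/L1/L2 = -/DGH/- → run D
t=16: L0/L1/L2 = -/DGH/- → run D
t=17: L0/L1/L2 = -/GH/D → run G
t=18: L0/L1/L2 = -/GH/D → run G
t=19: L0/L1/L2 = -/GH/D → run G
t=20: L0/L1/L2 = -/GH/D → run G
t=21: L0/L1/L2 = -/H/DG → run H
t=22: L0/L1/L2 = -/H/DG → run H
t=23: L0/L1/L2 = -/H/DG → run H
t=24: L0/L1/L2 = -/H/DG → run H
t=25: L0/L1/L2 = -/-/DGH → run D
t=26: L0/L1/L2 = -/-/DGH → run D
t=27: L0/L1/L2 = -/-/GH → run G
t=28: L0/L1/L2 = -/-/GH → run G
t=29: L0/L1/L2 = -/-/H → run H
t=30: (idle)
t=31: (idle)
t=32: (idle)
t=33: (idle)

running at tick 26 = D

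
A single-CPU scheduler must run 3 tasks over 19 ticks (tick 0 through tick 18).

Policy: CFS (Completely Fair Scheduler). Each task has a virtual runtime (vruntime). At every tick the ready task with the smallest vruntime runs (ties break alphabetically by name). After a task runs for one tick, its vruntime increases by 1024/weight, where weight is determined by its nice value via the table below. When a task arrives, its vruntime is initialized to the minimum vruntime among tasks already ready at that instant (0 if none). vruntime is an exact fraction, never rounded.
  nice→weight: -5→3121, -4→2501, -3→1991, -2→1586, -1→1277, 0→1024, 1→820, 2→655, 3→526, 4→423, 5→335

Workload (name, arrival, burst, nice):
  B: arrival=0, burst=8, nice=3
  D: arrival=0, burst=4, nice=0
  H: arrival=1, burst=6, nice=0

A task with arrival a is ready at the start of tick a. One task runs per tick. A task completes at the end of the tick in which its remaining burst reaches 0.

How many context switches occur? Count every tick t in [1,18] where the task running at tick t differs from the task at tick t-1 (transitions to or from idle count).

t=0: vr[B=0 D=0] → run B
t=1: vr[B=512/263 D=0 H=0] → run D
t=2: vr[B=512/263 D=1 H=0] → run H
t=3: vr[B=512/263 D=1 H=1] → run D
t=4: vr[B=512/263 D=2 H=1] → run H
t=5: vr[B=512/263 D=2 H=2] → run B
t=6: vr[B=1024/263 D=2 H=2] → run D
t=7: vr[B=1024/263 D=3 H=2] → run H
t=8: vr[B=1024/263 D=3 H=3] → run D
t=9: vr[B=1024/263 H=3] → run H
t=10: vr[B=1024/263 H=4] → run B
t=11: vr[B=1536/263 H=4] → run H
t=12: vr[B=1536/263 H=5] → run H
t=13: vr[B=1536/263] → run B
t=14: vr[B=2048/263] → run B
t=15: vr[B=2560/263] → run B
t=16: vr[B=3072/263] → run B
t=17: vr[B=3584/263] → run B
t=18: (idle)

context switches = 13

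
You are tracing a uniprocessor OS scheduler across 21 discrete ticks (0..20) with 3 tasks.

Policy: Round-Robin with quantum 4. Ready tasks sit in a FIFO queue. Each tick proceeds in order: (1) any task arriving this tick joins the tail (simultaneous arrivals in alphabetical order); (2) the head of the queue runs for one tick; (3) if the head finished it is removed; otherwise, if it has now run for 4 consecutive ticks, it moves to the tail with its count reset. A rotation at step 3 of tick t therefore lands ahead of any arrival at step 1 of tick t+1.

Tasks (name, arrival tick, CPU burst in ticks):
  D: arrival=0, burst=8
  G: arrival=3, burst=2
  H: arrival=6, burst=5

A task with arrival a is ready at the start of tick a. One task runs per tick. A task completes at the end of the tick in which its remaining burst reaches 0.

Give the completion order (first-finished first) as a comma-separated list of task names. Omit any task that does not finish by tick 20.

t=0: queue=[D] q_used=0 → run D
t=1: queue=[D] q_used=1 → run D
t=2: queue=[D] q_used=2 → run D
t=3: queue=[D,G] q_used=3 → run D
t=4: queue=[G,D] q_used=0 → run G
t=5: queue=[G,D] q_used=1 → run G
t=6: queue=[D,H] q_used=0 → run D
t=7: queue=[D,H] q_used=1 → run D
t=8: queue=[D,H] q_used=2 → run D
t=9: queue=[D,H] q_used=3 → run D
t=10: queue=[H] q_used=0 → run H
t=11: queue=[H] q_used=1 → run H
t=12: queue=[H] q_used=2 → run H
t=13: queue=[H] q_used=3 → run H
t=14: queue=[H] q_used=0 → run H
t=15: (idle)
t=16: (idle)
t=17: (idle)
t=18: (idle)
t=19: (idle)
t=20: (idle)

completion order = G, D, H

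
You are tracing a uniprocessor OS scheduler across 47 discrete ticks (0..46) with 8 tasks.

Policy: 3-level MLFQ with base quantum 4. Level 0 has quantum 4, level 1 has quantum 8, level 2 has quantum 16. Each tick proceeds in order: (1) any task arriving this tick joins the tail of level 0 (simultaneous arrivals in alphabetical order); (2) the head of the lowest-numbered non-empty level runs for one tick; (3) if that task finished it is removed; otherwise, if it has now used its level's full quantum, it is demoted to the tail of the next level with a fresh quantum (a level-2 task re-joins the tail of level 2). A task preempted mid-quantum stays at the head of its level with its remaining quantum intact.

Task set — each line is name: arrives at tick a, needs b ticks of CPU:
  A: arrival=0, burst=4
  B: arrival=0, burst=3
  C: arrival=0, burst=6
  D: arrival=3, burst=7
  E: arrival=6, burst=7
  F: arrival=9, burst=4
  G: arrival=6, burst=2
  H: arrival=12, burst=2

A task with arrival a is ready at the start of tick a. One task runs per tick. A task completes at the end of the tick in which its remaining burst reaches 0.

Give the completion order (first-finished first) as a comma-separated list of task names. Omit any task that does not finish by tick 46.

completion order = A, B, G, F, H, C, D, E

t=0: L0/L1/L2 = ABC/-/- → run A
t=1: L0/L1/L2 = ABC/-/- → run A
t=2: L0/L1/L2 = ABC/-/- → run A
t=3: L0/L1/L2 = ABCD/-/- → run A
t=4: L0/L1/L2 = BCD/-/- → run B
t=5: L0/L1/L2 = BCD/-/- → run B
t=6: L0/L1/L2 = BCDEG/-/- → run B
t=7: L0/L1/L2 = CDEG/-/- → run C
t=8: L0/L1/L2 = CDEG/-/- → run C
t=9: L0/L1/L2 = CDEGF/-/- → run C
t=10: L0/L1/L2 = CDEGF/-/- → run C
t=11: L0/L1/L2 = DEGF/C/- → run D
t=12: L0/L1/L2 = DEGFH/C/- → run D
t=13: L0/L1/L2 = DEGFH/C/- → run D
t=14: L0/L1/L2 = DEGFH/C/- → run D
t=15: L0/L1/L2 = EGFH/CD/- → run E
t=16: L0/L1/L2 = EGFH/CD/- → run E
t=17: L0/L1/L2 = EGFH/CD/- → run E
t=18: L0/L1/L2 = EGFH/CD/- → run E
t=19: L0/L1/L2 = GFH/CDE/- → run G
t=20: L0/L1/L2 = GFH/CDE/- → run G
t=21: L0/L1/L2 = FH/CDE/- → run F
t=22: L0/L1/L2 = FH/CDE/- → run F
t=23: L0/L1/L2 = FH/CDE/- → run F
t=24: L0/L1/L2 = FH/CDE/- → run F
t=25: L0/L1/L2 = H/CDE/- → run H
t=26: L0/L1/L2 = H/CDE/- → run H
t=27: L0/L1/L2 = -/CDE/- → run C
t=28: L0/L1/L2 = -/CDE/- → run C
t=29: L0/L1/L2 = -/DE/- → run D
t=30: L0/L1/L2 = -/DE/- → run D
t=31: L0/L1/L2 = -/DE/- → run D
t=32: L0/L1/L2 = -/E/- → run E
t=33: L0/L1/L2 = -/E/- → run E
t=34: L0/L1/L2 = -/E/- → run E
t=35: (idle)
t=36: (idle)
t=37: (idle)
t=38: (idle)
t=39: (idle)
t=40: (idle)
t=41: (idle)
t=42: (idle)
t=43: (idle)
t=44: (idle)
t=45: (idle)
t=46: (idle)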